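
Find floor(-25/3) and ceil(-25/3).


-25/3 = -8.3333
floor = -9
ceil = -8

floor = -9, ceil = -8


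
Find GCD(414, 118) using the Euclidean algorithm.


414 = 3 * 118 + 60
118 = 1 * 60 + 58
60 = 1 * 58 + 2
58 = 29 * 2 + 0
GCD = 2


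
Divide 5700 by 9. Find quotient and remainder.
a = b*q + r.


5700 = 9 * 633 + 3
Check: 5697 + 3 = 5700

q = 633, r = 3


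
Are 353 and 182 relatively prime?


Euclidean algorithm:
353 = 1 * 182 + 171
182 = 1 * 171 + 11
171 = 15 * 11 + 6
11 = 1 * 6 + 5
6 = 1 * 5 + 1
5 = 5 * 1 + 0
GCD(353, 182) = 1

Yes, coprime (GCD = 1)


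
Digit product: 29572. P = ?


2 × 9 × 5 × 7 × 2 = 1260


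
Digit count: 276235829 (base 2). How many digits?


276235829 in base 2 = 10000011101110000011000110101
Number of digits = 29

29 digits (base 2)


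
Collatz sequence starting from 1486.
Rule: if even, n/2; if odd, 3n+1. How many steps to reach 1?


1486 → 743 → 2230 → 1115 → 3346 → 1673 → 5020 → 2510 → 1255 → 3766 → 1883 → 5650 → 2825 → 8476 → 4238 → 2119 → 6358 → 3179 → 9538 → 4769 → 14308 → 7154 → 3577 → 10732 → 5366 → 2683 → 8050 → 4025 → 12076 → 6038 → 3019 → 9058 → 4529 → 13588 → 6794 → 3397 → 10192 → 5096 → 2548 → 1274 → 637 → 1912 → 956 → 478 → 239 → 718 → 359 → 1078 → 539 → 1618 → 809 → 2428 → 1214 → 607 → 1822 → 911 → 2734 → 1367 → 4102 → 2051 → 6154 → 3077 → 9232 → 4616 → 2308 → 1154 → 577 → 1732 → 866 → 433 → 1300 → 650 → 325 → 976 → 488 → 244 → 122 → 61 → 184 → 92 → 46 → 23 → 70 → 35 → 106 → 53 → 160 → 80 → 40 → 20 → 10 → 5 → 16 → 8 → 4 → 2 → 1
Total steps = 96

96 steps


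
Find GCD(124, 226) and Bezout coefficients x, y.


Tabular extended Euclidean (each row: r = 124*s + 226*t):
r=124, s=1, t=0
r=226, s=0, t=1
q=0: r=124, s=1, t=0   [124*(1) + 226*(0) = 124]
q=1: r=102, s=-1, t=1   [124*(-1) + 226*(1) = 102]
q=1: r=22, s=2, t=-1   [124*(2) + 226*(-1) = 22]
q=4: r=14, s=-9, t=5   [124*(-9) + 226*(5) = 14]
q=1: r=8, s=11, t=-6   [124*(11) + 226*(-6) = 8]
q=1: r=6, s=-20, t=11   [124*(-20) + 226*(11) = 6]
q=1: r=2, s=31, t=-17   [124*(31) + 226*(-17) = 2]
q=3: r=0, s=-113, t=62   [124*(-113) + 226*(62) = 0]
GCD = 2; from the row with r=2: x=31, y=-17
Check: 124*(31) + 226*(-17) = 3844 - 3842 = 2

GCD = 2, x = 31, y = -17


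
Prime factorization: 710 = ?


710 / 2 = 355
355 / 5 = 71
71 / 71 = 1
710 = 2 × 5 × 71


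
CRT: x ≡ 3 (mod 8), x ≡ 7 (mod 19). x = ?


M = 8*19 = 152
M1 = M/8 = 19, M2 = M/19 = 8
M1^(-1) mod 8 = 3, M2^(-1) mod 19 = 12
x = 3*19*3 + 7*8*12 = 843
843 mod 152 = 83
Check: 83 mod 8 = 3 ✓, 83 mod 19 = 7 ✓

x ≡ 83 (mod 152)


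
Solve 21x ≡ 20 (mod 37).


GCD(21, 37) = 1, unique solution
a^(-1) mod 37 = 30
x = 30 * 20 mod 37 = 8

x ≡ 8 (mod 37)


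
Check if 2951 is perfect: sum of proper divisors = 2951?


Proper divisors of 2951: 1, 13, 227
Sum = 1 + 13 + 227 = 241

No, 2951 is not perfect (241 ≠ 2951)


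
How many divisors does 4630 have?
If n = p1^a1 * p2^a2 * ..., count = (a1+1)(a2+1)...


4630 = 2^1 × 5^1 × 463^1
d(4630) = (1+1) × (1+1) × (1+1) = 8

8 divisors


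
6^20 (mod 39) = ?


6^1 mod 39 = 6
6^2 mod 39 = 36
6^3 mod 39 = 21
6^4 mod 39 = 9
6^5 mod 39 = 15
6^6 mod 39 = 12
6^7 mod 39 = 33
6^8 mod 39 = 3
6^9 mod 39 = 18
6^10 mod 39 = 30
6^11 mod 39 = 24
6^12 mod 39 = 27
6^13 mod 39 = 6
6^14 mod 39 = 36
6^15 mod 39 = 21
6^16 mod 39 = 9
6^17 mod 39 = 15
6^18 mod 39 = 12
6^19 mod 39 = 33
6^20 mod 39 = 3


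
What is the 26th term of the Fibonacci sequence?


Sequence: 1, 1, 2, 3, 5, 8, 13, 21, 34, 55, 89, 144, 233, 377, 610, 987, 1597, 2584, 4181, 6765, 10946, 17711, 28657, 46368, 75025, 121393
F(26) = 121393


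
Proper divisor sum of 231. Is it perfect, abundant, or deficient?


Proper divisors: 1, 3, 7, 11, 21, 33, 77
Sum = 1 + 3 + 7 + 11 + 21 + 33 + 77 = 153
153 < 231 → deficient

s(231) = 153 (deficient)


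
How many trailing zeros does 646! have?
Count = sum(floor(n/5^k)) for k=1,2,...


floor(646/5) = 129
floor(646/25) = 25
floor(646/125) = 5
floor(646/625) = 1
Total = 160

160 trailing zeros


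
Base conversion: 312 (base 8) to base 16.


312 (base 8) = 202 (decimal)
202 (decimal) = CA (base 16)


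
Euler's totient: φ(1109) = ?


1109 = 1109
Prime factors: 1109
φ(1109) = 1109 × (1-1/1109)
= 1109 × 1108/1109 = 1108

φ(1109) = 1108


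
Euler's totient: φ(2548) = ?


2548 = 2^2 × 7^2 × 13
Prime factors: 2, 7, 13
φ(2548) = 2548 × (1-1/2) × (1-1/7) × (1-1/13)
= 2548 × 1/2 × 6/7 × 12/13 = 1008

φ(2548) = 1008


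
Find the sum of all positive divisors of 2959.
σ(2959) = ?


Divisors of 2959: 1, 11, 269, 2959
Sum = 1 + 11 + 269 + 2959 = 3240

σ(2959) = 3240


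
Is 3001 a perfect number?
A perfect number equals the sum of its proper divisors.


Proper divisors of 3001: 1
Sum = 1 = 1

No, 3001 is not perfect (1 ≠ 3001)


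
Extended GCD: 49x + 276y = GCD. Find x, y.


Tabular extended Euclidean (each row: r = 49*s + 276*t):
r=49, s=1, t=0
r=276, s=0, t=1
q=0: r=49, s=1, t=0   [49*(1) + 276*(0) = 49]
q=5: r=31, s=-5, t=1   [49*(-5) + 276*(1) = 31]
q=1: r=18, s=6, t=-1   [49*(6) + 276*(-1) = 18]
q=1: r=13, s=-11, t=2   [49*(-11) + 276*(2) = 13]
q=1: r=5, s=17, t=-3   [49*(17) + 276*(-3) = 5]
q=2: r=3, s=-45, t=8   [49*(-45) + 276*(8) = 3]
q=1: r=2, s=62, t=-11   [49*(62) + 276*(-11) = 2]
q=1: r=1, s=-107, t=19   [49*(-107) + 276*(19) = 1]
q=2: r=0, s=276, t=-49   [49*(276) + 276*(-49) = 0]
GCD = 1; from the row with r=1: x=-107, y=19
Check: 49*(-107) + 276*(19) = -5243 + 5244 = 1

GCD = 1, x = -107, y = 19


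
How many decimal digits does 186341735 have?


186341735 has 9 digits in base 10
floor(log10(186341735)) + 1 = floor(8.2703) + 1 = 9

9 digits (base 10)


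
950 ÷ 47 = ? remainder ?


950 = 47 * 20 + 10
Check: 940 + 10 = 950

q = 20, r = 10


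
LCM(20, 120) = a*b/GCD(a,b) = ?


GCD(20, 120) = 20
LCM = 20*120/20 = 2400/20 = 120

LCM = 120


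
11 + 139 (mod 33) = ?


11 + 139 = 150
150 mod 33 = 18


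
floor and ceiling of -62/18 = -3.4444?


-62/18 = -3.4444
floor = -4
ceil = -3

floor = -4, ceil = -3


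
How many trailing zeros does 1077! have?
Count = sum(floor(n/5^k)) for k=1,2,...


floor(1077/5) = 215
floor(1077/25) = 43
floor(1077/125) = 8
floor(1077/625) = 1
Total = 267

267 trailing zeros


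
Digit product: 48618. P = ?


4 × 8 × 6 × 1 × 8 = 1536


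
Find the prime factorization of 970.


970 / 2 = 485
485 / 5 = 97
97 / 97 = 1
970 = 2 × 5 × 97


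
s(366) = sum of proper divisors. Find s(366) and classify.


Proper divisors: 1, 2, 3, 6, 61, 122, 183
Sum = 1 + 2 + 3 + 6 + 61 + 122 + 183 = 378
378 > 366 → abundant

s(366) = 378 (abundant)


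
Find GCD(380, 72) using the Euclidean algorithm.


380 = 5 * 72 + 20
72 = 3 * 20 + 12
20 = 1 * 12 + 8
12 = 1 * 8 + 4
8 = 2 * 4 + 0
GCD = 4


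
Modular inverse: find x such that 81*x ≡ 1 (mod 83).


Use the extended Euclidean algorithm on (83, 81); each row r = 83*s + 81*t:
r=83, s=1, t=0
r=81, s=0, t=1
q=1: r=2, s=1, t=-1   [83*(1) + 81*(-1) = 2]
q=40: r=1, s=-40, t=41   [83*(-40) + 81*(41) = 1]
q=2: r=0, s=81, t=-83   [83*(81) + 81*(-83) = 0]
GCD = 1 with t = 41, so 81*(41) ≡ 1 (mod 83)
Inverse = 41 mod 83 = 41
Check: 81 * 41 = 3321 ≡ 1 (mod 83)

81^(-1) ≡ 41 (mod 83)


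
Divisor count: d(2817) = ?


2817 = 3^2 × 313^1
d(2817) = (2+1) × (1+1) = 6

6 divisors


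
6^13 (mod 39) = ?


6^1 mod 39 = 6
6^2 mod 39 = 36
6^3 mod 39 = 21
6^4 mod 39 = 9
6^5 mod 39 = 15
6^6 mod 39 = 12
6^7 mod 39 = 33
6^8 mod 39 = 3
6^9 mod 39 = 18
6^10 mod 39 = 30
6^11 mod 39 = 24
6^12 mod 39 = 27
6^13 mod 39 = 6


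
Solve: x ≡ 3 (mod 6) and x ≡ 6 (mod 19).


M = 6*19 = 114
M1 = M/6 = 19, M2 = M/19 = 6
M1^(-1) mod 6 = 1, M2^(-1) mod 19 = 16
x = 3*19*1 + 6*6*16 = 633
633 mod 114 = 63
Check: 63 mod 6 = 3 ✓, 63 mod 19 = 6 ✓

x ≡ 63 (mod 114)


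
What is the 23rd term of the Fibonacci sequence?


Sequence: 1, 1, 2, 3, 5, 8, 13, 21, 34, 55, 89, 144, 233, 377, 610, 987, 1597, 2584, 4181, 6765, 10946, 17711, 28657
F(23) = 28657


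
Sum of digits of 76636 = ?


7 + 6 + 6 + 3 + 6 = 28


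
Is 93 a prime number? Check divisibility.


93 / 3 = 31 (exact division)
93 is NOT prime.

No, 93 is not prime


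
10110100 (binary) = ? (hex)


10110100 (base 2) = 180 (decimal)
180 (decimal) = B4 (base 16)


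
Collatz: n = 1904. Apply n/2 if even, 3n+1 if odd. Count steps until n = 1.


1904 → 952 → 476 → 238 → 119 → 358 → 179 → 538 → 269 → 808 → 404 → 202 → 101 → 304 → 152 → 76 → 38 → 19 → 58 → 29 → 88 → 44 → 22 → 11 → 34 → 17 → 52 → 26 → 13 → 40 → 20 → 10 → 5 → 16 → 8 → 4 → 2 → 1
Total steps = 37

37 steps


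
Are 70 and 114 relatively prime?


Euclidean algorithm:
114 = 1 * 70 + 44
70 = 1 * 44 + 26
44 = 1 * 26 + 18
26 = 1 * 18 + 8
18 = 2 * 8 + 2
8 = 4 * 2 + 0
GCD(70, 114) = 2

No, not coprime (GCD = 2)


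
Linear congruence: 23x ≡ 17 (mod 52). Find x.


GCD(23, 52) = 1, unique solution
a^(-1) mod 52 = 43
x = 43 * 17 mod 52 = 3

x ≡ 3 (mod 52)


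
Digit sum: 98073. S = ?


9 + 8 + 0 + 7 + 3 = 27


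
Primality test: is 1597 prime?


Check divisors up to sqrt(1597) = 39.9625
No divisors found.
1597 is prime.

Yes, 1597 is prime


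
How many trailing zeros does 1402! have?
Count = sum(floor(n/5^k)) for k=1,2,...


floor(1402/5) = 280
floor(1402/25) = 56
floor(1402/125) = 11
floor(1402/625) = 2
Total = 349

349 trailing zeros


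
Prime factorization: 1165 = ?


1165 / 5 = 233
233 / 233 = 1
1165 = 5 × 233


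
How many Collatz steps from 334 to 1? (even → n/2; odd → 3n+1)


334 → 167 → 502 → 251 → 754 → 377 → 1132 → 566 → 283 → 850 → 425 → 1276 → 638 → 319 → 958 → 479 → 1438 → 719 → 2158 → 1079 → 3238 → 1619 → 4858 → 2429 → 7288 → 3644 → 1822 → 911 → 2734 → 1367 → 4102 → 2051 → 6154 → 3077 → 9232 → 4616 → 2308 → 1154 → 577 → 1732 → 866 → 433 → 1300 → 650 → 325 → 976 → 488 → 244 → 122 → 61 → 184 → 92 → 46 → 23 → 70 → 35 → 106 → 53 → 160 → 80 → 40 → 20 → 10 → 5 → 16 → 8 → 4 → 2 → 1
Total steps = 68

68 steps


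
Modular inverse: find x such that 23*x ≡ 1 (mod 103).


Use the extended Euclidean algorithm on (103, 23); each row r = 103*s + 23*t:
r=103, s=1, t=0
r=23, s=0, t=1
q=4: r=11, s=1, t=-4   [103*(1) + 23*(-4) = 11]
q=2: r=1, s=-2, t=9   [103*(-2) + 23*(9) = 1]
q=11: r=0, s=23, t=-103   [103*(23) + 23*(-103) = 0]
GCD = 1 with t = 9, so 23*(9) ≡ 1 (mod 103)
Inverse = 9 mod 103 = 9
Check: 23 * 9 = 207 ≡ 1 (mod 103)

23^(-1) ≡ 9 (mod 103)


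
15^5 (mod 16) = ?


15^1 mod 16 = 15
15^2 mod 16 = 1
15^3 mod 16 = 15
15^4 mod 16 = 1
15^5 mod 16 = 15


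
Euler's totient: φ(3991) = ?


3991 = 13 × 307
Prime factors: 13, 307
φ(3991) = 3991 × (1-1/13) × (1-1/307)
= 3991 × 12/13 × 306/307 = 3672

φ(3991) = 3672


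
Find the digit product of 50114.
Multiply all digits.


5 × 0 × 1 × 1 × 4 = 0


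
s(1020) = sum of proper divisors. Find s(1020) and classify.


Proper divisors: 1, 2, 3, 4, 5, 6, 10, 12, 15, 17, 20, 30, 34, 51, 60, 68, 85, 102, 170, 204, 255, 340, 510
Sum = 1 + 2 + 3 + 4 + 5 + 6 + 10 + 12 + 15 + 17 + 20 + 30 + 34 + 51 + 60 + 68 + 85 + 102 + 170 + 204 + 255 + 340 + 510 = 2004
2004 > 1020 → abundant

s(1020) = 2004 (abundant)


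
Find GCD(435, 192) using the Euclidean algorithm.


435 = 2 * 192 + 51
192 = 3 * 51 + 39
51 = 1 * 39 + 12
39 = 3 * 12 + 3
12 = 4 * 3 + 0
GCD = 3


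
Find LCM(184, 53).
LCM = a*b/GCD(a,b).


GCD(184, 53) = 1
LCM = 184*53/1 = 9752/1 = 9752

LCM = 9752


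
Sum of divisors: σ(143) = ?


Divisors of 143: 1, 11, 13, 143
Sum = 1 + 11 + 13 + 143 = 168

σ(143) = 168


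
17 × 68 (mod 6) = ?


17 × 68 = 1156
1156 mod 6 = 4


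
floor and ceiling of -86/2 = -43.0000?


-86/2 = -43.0000
floor = -43
ceil = -43

floor = -43, ceil = -43


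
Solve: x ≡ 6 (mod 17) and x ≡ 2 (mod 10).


M = 17*10 = 170
M1 = M/17 = 10, M2 = M/10 = 17
M1^(-1) mod 17 = 12, M2^(-1) mod 10 = 3
x = 6*10*12 + 2*17*3 = 822
822 mod 170 = 142
Check: 142 mod 17 = 6 ✓, 142 mod 10 = 2 ✓

x ≡ 142 (mod 170)


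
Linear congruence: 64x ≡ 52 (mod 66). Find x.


GCD(64, 66) = 2 divides 52
Divide: 32x ≡ 26 (mod 33)
x ≡ 7 (mod 33)


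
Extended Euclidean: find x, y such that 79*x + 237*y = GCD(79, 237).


Tabular extended Euclidean (each row: r = 79*s + 237*t):
r=79, s=1, t=0
r=237, s=0, t=1
q=0: r=79, s=1, t=0   [79*(1) + 237*(0) = 79]
q=3: r=0, s=-3, t=1   [79*(-3) + 237*(1) = 0]
GCD = 79; from the row with r=79: x=1, y=0
Check: 79*(1) + 237*(0) = 79 + 0 = 79

GCD = 79, x = 1, y = 0


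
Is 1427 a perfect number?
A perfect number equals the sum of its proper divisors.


Proper divisors of 1427: 1
Sum = 1 = 1

No, 1427 is not perfect (1 ≠ 1427)


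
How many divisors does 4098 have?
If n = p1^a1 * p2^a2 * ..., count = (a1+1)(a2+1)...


4098 = 2^1 × 3^1 × 683^1
d(4098) = (1+1) × (1+1) × (1+1) = 8

8 divisors


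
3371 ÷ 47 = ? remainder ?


3371 = 47 * 71 + 34
Check: 3337 + 34 = 3371

q = 71, r = 34


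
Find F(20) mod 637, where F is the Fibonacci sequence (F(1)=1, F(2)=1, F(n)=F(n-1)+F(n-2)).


F(k) mod 637 for k=1..20:
1, 1, 2, 3, 5, 8, 13, 21, 34, 55, 89, 144, 233, 377, 610, 350, 323, 36, 359, 395
F(20) mod 637 = 395


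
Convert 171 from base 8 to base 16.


171 (base 8) = 121 (decimal)
121 (decimal) = 79 (base 16)


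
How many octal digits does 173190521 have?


173190521 in base 8 = 1224526571
Number of digits = 10

10 digits (base 8)


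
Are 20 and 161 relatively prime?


Euclidean algorithm:
161 = 8 * 20 + 1
20 = 20 * 1 + 0
GCD(20, 161) = 1

Yes, coprime (GCD = 1)


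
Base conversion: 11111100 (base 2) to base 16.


11111100 (base 2) = 252 (decimal)
252 (decimal) = FC (base 16)


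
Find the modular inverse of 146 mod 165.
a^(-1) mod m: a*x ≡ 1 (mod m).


Use the extended Euclidean algorithm on (165, 146); each row r = 165*s + 146*t:
r=165, s=1, t=0
r=146, s=0, t=1
q=1: r=19, s=1, t=-1   [165*(1) + 146*(-1) = 19]
q=7: r=13, s=-7, t=8   [165*(-7) + 146*(8) = 13]
q=1: r=6, s=8, t=-9   [165*(8) + 146*(-9) = 6]
q=2: r=1, s=-23, t=26   [165*(-23) + 146*(26) = 1]
q=6: r=0, s=146, t=-165   [165*(146) + 146*(-165) = 0]
GCD = 1 with t = 26, so 146*(26) ≡ 1 (mod 165)
Inverse = 26 mod 165 = 26
Check: 146 * 26 = 3796 ≡ 1 (mod 165)

146^(-1) ≡ 26 (mod 165)


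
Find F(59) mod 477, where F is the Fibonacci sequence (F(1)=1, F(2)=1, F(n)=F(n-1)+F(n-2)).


F(k) mod 477 for k=1..59:
1, 1, 2, 3, 5, 8, 13, 21, 34, 55, 89, 144, 233, 377, 133, 33, 166, 199, 365, 87, 452, 62, 37, 99, 136, 235, 371, 129, 23, 152, 175, 327, 25, 352, 377, 252, 152, 404, 79, 6, 85, 91, 176, 267, 443, 233, 199, 432, 154, 109, 263, 372, 158, 53, 211, 264, 475, 262, 260
F(59) mod 477 = 260


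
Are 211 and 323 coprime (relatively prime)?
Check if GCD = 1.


Euclidean algorithm:
323 = 1 * 211 + 112
211 = 1 * 112 + 99
112 = 1 * 99 + 13
99 = 7 * 13 + 8
13 = 1 * 8 + 5
8 = 1 * 5 + 3
5 = 1 * 3 + 2
3 = 1 * 2 + 1
2 = 2 * 1 + 0
GCD(211, 323) = 1

Yes, coprime (GCD = 1)


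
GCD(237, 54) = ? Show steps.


237 = 4 * 54 + 21
54 = 2 * 21 + 12
21 = 1 * 12 + 9
12 = 1 * 9 + 3
9 = 3 * 3 + 0
GCD = 3


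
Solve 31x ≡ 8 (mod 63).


GCD(31, 63) = 1, unique solution
a^(-1) mod 63 = 61
x = 61 * 8 mod 63 = 47

x ≡ 47 (mod 63)


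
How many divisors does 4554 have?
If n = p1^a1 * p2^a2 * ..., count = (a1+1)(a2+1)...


4554 = 2^1 × 3^2 × 11^1 × 23^1
d(4554) = (1+1) × (2+1) × (1+1) × (1+1) = 24

24 divisors


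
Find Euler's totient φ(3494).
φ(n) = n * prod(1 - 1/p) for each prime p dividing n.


3494 = 2 × 1747
Prime factors: 2, 1747
φ(3494) = 3494 × (1-1/2) × (1-1/1747)
= 3494 × 1/2 × 1746/1747 = 1746

φ(3494) = 1746


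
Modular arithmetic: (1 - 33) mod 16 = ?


1 - 33 = -32
-32 mod 16 = 0


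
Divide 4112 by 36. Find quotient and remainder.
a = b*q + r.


4112 = 36 * 114 + 8
Check: 4104 + 8 = 4112

q = 114, r = 8


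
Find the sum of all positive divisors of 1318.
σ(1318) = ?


Divisors of 1318: 1, 2, 659, 1318
Sum = 1 + 2 + 659 + 1318 = 1980

σ(1318) = 1980


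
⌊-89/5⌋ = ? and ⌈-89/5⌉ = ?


-89/5 = -17.8000
floor = -18
ceil = -17

floor = -18, ceil = -17


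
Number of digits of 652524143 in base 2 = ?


652524143 in base 2 = 100110111001001011101001101111
Number of digits = 30

30 digits (base 2)


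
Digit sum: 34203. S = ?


3 + 4 + 2 + 0 + 3 = 12


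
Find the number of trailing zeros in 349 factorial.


floor(349/5) = 69
floor(349/25) = 13
floor(349/125) = 2
Total = 84

84 trailing zeros


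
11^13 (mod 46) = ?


11^1 mod 46 = 11
11^2 mod 46 = 29
11^3 mod 46 = 43
11^4 mod 46 = 13
11^5 mod 46 = 5
11^6 mod 46 = 9
11^7 mod 46 = 7
11^8 mod 46 = 31
11^9 mod 46 = 19
11^10 mod 46 = 25
11^11 mod 46 = 45
11^12 mod 46 = 35
11^13 mod 46 = 17


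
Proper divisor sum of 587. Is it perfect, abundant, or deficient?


Proper divisors: 1
Sum = 1 = 1
1 < 587 → deficient

s(587) = 1 (deficient)


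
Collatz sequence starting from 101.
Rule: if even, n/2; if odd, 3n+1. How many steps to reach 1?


101 → 304 → 152 → 76 → 38 → 19 → 58 → 29 → 88 → 44 → 22 → 11 → 34 → 17 → 52 → 26 → 13 → 40 → 20 → 10 → 5 → 16 → 8 → 4 → 2 → 1
Total steps = 25

25 steps


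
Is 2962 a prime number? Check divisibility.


2962 / 2 = 1481 (exact division)
2962 is NOT prime.

No, 2962 is not prime


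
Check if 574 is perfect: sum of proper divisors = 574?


Proper divisors of 574: 1, 2, 7, 14, 41, 82, 287
Sum = 1 + 2 + 7 + 14 + 41 + 82 + 287 = 434

No, 574 is not perfect (434 ≠ 574)


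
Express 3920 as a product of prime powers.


3920 / 2 = 1960
1960 / 2 = 980
980 / 2 = 490
490 / 2 = 245
245 / 5 = 49
49 / 7 = 7
7 / 7 = 1
3920 = 2^4 × 5 × 7^2


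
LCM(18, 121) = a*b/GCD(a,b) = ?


GCD(18, 121) = 1
LCM = 18*121/1 = 2178/1 = 2178

LCM = 2178


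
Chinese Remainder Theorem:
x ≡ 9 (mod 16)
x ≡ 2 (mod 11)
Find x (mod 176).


M = 16*11 = 176
M1 = M/16 = 11, M2 = M/11 = 16
M1^(-1) mod 16 = 3, M2^(-1) mod 11 = 9
x = 9*11*3 + 2*16*9 = 585
585 mod 176 = 57
Check: 57 mod 16 = 9 ✓, 57 mod 11 = 2 ✓

x ≡ 57 (mod 176)


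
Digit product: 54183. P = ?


5 × 4 × 1 × 8 × 3 = 480


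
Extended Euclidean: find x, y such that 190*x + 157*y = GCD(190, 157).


Tabular extended Euclidean (each row: r = 190*s + 157*t):
r=190, s=1, t=0
r=157, s=0, t=1
q=1: r=33, s=1, t=-1   [190*(1) + 157*(-1) = 33]
q=4: r=25, s=-4, t=5   [190*(-4) + 157*(5) = 25]
q=1: r=8, s=5, t=-6   [190*(5) + 157*(-6) = 8]
q=3: r=1, s=-19, t=23   [190*(-19) + 157*(23) = 1]
q=8: r=0, s=157, t=-190   [190*(157) + 157*(-190) = 0]
GCD = 1; from the row with r=1: x=-19, y=23
Check: 190*(-19) + 157*(23) = -3610 + 3611 = 1

GCD = 1, x = -19, y = 23


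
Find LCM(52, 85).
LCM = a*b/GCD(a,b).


GCD(52, 85) = 1
LCM = 52*85/1 = 4420/1 = 4420

LCM = 4420


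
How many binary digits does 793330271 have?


793330271 in base 2 = 101111010010010100001001011111
Number of digits = 30

30 digits (base 2)


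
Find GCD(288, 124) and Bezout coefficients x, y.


Tabular extended Euclidean (each row: r = 288*s + 124*t):
r=288, s=1, t=0
r=124, s=0, t=1
q=2: r=40, s=1, t=-2   [288*(1) + 124*(-2) = 40]
q=3: r=4, s=-3, t=7   [288*(-3) + 124*(7) = 4]
q=10: r=0, s=31, t=-72   [288*(31) + 124*(-72) = 0]
GCD = 4; from the row with r=4: x=-3, y=7
Check: 288*(-3) + 124*(7) = -864 + 868 = 4

GCD = 4, x = -3, y = 7


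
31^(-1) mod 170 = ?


Use the extended Euclidean algorithm on (170, 31); each row r = 170*s + 31*t:
r=170, s=1, t=0
r=31, s=0, t=1
q=5: r=15, s=1, t=-5   [170*(1) + 31*(-5) = 15]
q=2: r=1, s=-2, t=11   [170*(-2) + 31*(11) = 1]
q=15: r=0, s=31, t=-170   [170*(31) + 31*(-170) = 0]
GCD = 1 with t = 11, so 31*(11) ≡ 1 (mod 170)
Inverse = 11 mod 170 = 11
Check: 31 * 11 = 341 ≡ 1 (mod 170)

31^(-1) ≡ 11 (mod 170)


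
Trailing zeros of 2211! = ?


floor(2211/5) = 442
floor(2211/25) = 88
floor(2211/125) = 17
floor(2211/625) = 3
Total = 550

550 trailing zeros


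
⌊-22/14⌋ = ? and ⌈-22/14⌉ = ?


-22/14 = -1.5714
floor = -2
ceil = -1

floor = -2, ceil = -1


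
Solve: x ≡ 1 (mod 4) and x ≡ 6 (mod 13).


M = 4*13 = 52
M1 = M/4 = 13, M2 = M/13 = 4
M1^(-1) mod 4 = 1, M2^(-1) mod 13 = 10
x = 1*13*1 + 6*4*10 = 253
253 mod 52 = 45
Check: 45 mod 4 = 1 ✓, 45 mod 13 = 6 ✓

x ≡ 45 (mod 52)


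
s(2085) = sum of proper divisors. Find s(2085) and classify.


Proper divisors: 1, 3, 5, 15, 139, 417, 695
Sum = 1 + 3 + 5 + 15 + 139 + 417 + 695 = 1275
1275 < 2085 → deficient

s(2085) = 1275 (deficient)


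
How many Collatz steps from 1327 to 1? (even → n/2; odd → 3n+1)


1327 → 3982 → 1991 → 5974 → 2987 → 8962 → 4481 → 13444 → 6722 → 3361 → 10084 → 5042 → 2521 → 7564 → 3782 → 1891 → 5674 → 2837 → 8512 → 4256 → 2128 → 1064 → 532 → 266 → 133 → 400 → 200 → 100 → 50 → 25 → 76 → 38 → 19 → 58 → 29 → 88 → 44 → 22 → 11 → 34 → 17 → 52 → 26 → 13 → 40 → 20 → 10 → 5 → 16 → 8 → 4 → 2 → 1
Total steps = 52

52 steps


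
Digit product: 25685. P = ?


2 × 5 × 6 × 8 × 5 = 2400


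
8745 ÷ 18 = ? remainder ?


8745 = 18 * 485 + 15
Check: 8730 + 15 = 8745

q = 485, r = 15


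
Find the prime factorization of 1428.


1428 / 2 = 714
714 / 2 = 357
357 / 3 = 119
119 / 7 = 17
17 / 17 = 1
1428 = 2^2 × 3 × 7 × 17


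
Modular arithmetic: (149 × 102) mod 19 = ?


149 × 102 = 15198
15198 mod 19 = 17


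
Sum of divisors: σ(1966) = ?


Divisors of 1966: 1, 2, 983, 1966
Sum = 1 + 2 + 983 + 1966 = 2952

σ(1966) = 2952


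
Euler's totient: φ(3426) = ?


3426 = 2 × 3 × 571
Prime factors: 2, 3, 571
φ(3426) = 3426 × (1-1/2) × (1-1/3) × (1-1/571)
= 3426 × 1/2 × 2/3 × 570/571 = 1140

φ(3426) = 1140


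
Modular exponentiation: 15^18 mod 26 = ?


15^1 mod 26 = 15
15^2 mod 26 = 17
15^3 mod 26 = 21
15^4 mod 26 = 3
15^5 mod 26 = 19
15^6 mod 26 = 25
15^7 mod 26 = 11
15^8 mod 26 = 9
15^9 mod 26 = 5
15^10 mod 26 = 23
15^11 mod 26 = 7
15^12 mod 26 = 1
15^13 mod 26 = 15
15^14 mod 26 = 17
15^15 mod 26 = 21
15^16 mod 26 = 3
15^17 mod 26 = 19
15^18 mod 26 = 25


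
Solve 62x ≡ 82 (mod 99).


GCD(62, 99) = 1, unique solution
a^(-1) mod 99 = 8
x = 8 * 82 mod 99 = 62

x ≡ 62 (mod 99)


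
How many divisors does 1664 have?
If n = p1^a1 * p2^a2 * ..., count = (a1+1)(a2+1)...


1664 = 2^7 × 13^1
d(1664) = (7+1) × (1+1) = 16

16 divisors


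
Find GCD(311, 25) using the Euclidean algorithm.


311 = 12 * 25 + 11
25 = 2 * 11 + 3
11 = 3 * 3 + 2
3 = 1 * 2 + 1
2 = 2 * 1 + 0
GCD = 1


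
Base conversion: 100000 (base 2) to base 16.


100000 (base 2) = 32 (decimal)
32 (decimal) = 20 (base 16)


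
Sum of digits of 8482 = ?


8 + 4 + 8 + 2 = 22


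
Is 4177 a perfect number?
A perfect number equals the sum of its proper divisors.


Proper divisors of 4177: 1
Sum = 1 = 1

No, 4177 is not perfect (1 ≠ 4177)


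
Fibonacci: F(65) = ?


Sequence: 1, 1, 2, 3, 5, 8, 13, 21, 34, 55, 89, 144, 233, 377, 610, 987, 1597, 2584, 4181, 6765, 10946, 17711, 28657, 46368, 75025, 121393, 196418, 317811, 514229, 832040, 1346269, 2178309, 3524578, 5702887, 9227465, 14930352, 24157817, 39088169, 63245986, 102334155, 165580141, 267914296, 433494437, 701408733, 1134903170, 1836311903, 2971215073, 4807526976, 7778742049, 12586269025, 20365011074, 32951280099, 53316291173, 86267571272, 139583862445, 225851433717, 365435296162, 591286729879, 956722026041, 1548008755920, 2504730781961, 4052739537881, 6557470319842, 10610209857723, 17167680177565
F(65) = 17167680177565


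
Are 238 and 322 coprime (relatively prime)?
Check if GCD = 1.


Euclidean algorithm:
322 = 1 * 238 + 84
238 = 2 * 84 + 70
84 = 1 * 70 + 14
70 = 5 * 14 + 0
GCD(238, 322) = 14

No, not coprime (GCD = 14)


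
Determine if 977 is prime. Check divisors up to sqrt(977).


Check divisors up to sqrt(977) = 31.2570
No divisors found.
977 is prime.

Yes, 977 is prime


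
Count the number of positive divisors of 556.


556 = 2^2 × 139^1
d(556) = (2+1) × (1+1) = 6

6 divisors


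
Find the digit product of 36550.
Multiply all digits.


3 × 6 × 5 × 5 × 0 = 0


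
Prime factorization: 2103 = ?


2103 / 3 = 701
701 / 701 = 1
2103 = 3 × 701


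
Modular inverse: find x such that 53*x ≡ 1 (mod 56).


Use the extended Euclidean algorithm on (56, 53); each row r = 56*s + 53*t:
r=56, s=1, t=0
r=53, s=0, t=1
q=1: r=3, s=1, t=-1   [56*(1) + 53*(-1) = 3]
q=17: r=2, s=-17, t=18   [56*(-17) + 53*(18) = 2]
q=1: r=1, s=18, t=-19   [56*(18) + 53*(-19) = 1]
q=2: r=0, s=-53, t=56   [56*(-53) + 53*(56) = 0]
GCD = 1 with t = -19, so 53*(-19) ≡ 1 (mod 56)
Inverse = -19 mod 56 = 37
Check: 53 * 37 = 1961 ≡ 1 (mod 56)

53^(-1) ≡ 37 (mod 56)


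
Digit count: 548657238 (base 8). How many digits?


548657238 in base 8 = 4054754126
Number of digits = 10

10 digits (base 8)


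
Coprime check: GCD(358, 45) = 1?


Euclidean algorithm:
358 = 7 * 45 + 43
45 = 1 * 43 + 2
43 = 21 * 2 + 1
2 = 2 * 1 + 0
GCD(358, 45) = 1

Yes, coprime (GCD = 1)


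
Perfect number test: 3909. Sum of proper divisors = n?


Proper divisors of 3909: 1, 3, 1303
Sum = 1 + 3 + 1303 = 1307

No, 3909 is not perfect (1307 ≠ 3909)


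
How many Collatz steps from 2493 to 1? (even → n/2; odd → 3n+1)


2493 → 7480 → 3740 → 1870 → 935 → 2806 → 1403 → 4210 → 2105 → 6316 → 3158 → 1579 → 4738 → 2369 → 7108 → 3554 → 1777 → 5332 → 2666 → 1333 → 4000 → 2000 → 1000 → 500 → 250 → 125 → 376 → 188 → 94 → 47 → 142 → 71 → 214 → 107 → 322 → 161 → 484 → 242 → 121 → 364 → 182 → 91 → 274 → 137 → 412 → 206 → 103 → 310 → 155 → 466 → 233 → 700 → 350 → 175 → 526 → 263 → 790 → 395 → 1186 → 593 → 1780 → 890 → 445 → 1336 → 668 → 334 → 167 → 502 → 251 → 754 → 377 → 1132 → 566 → 283 → 850 → 425 → 1276 → 638 → 319 → 958 → 479 → 1438 → 719 → 2158 → 1079 → 3238 → 1619 → 4858 → 2429 → 7288 → 3644 → 1822 → 911 → 2734 → 1367 → 4102 → 2051 → 6154 → 3077 → 9232 → 4616 → 2308 → 1154 → 577 → 1732 → 866 → 433 → 1300 → 650 → 325 → 976 → 488 → 244 → 122 → 61 → 184 → 92 → 46 → 23 → 70 → 35 → 106 → 53 → 160 → 80 → 40 → 20 → 10 → 5 → 16 → 8 → 4 → 2 → 1
Total steps = 133

133 steps


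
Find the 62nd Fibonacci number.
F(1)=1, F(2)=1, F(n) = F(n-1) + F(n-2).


Sequence: 1, 1, 2, 3, 5, 8, 13, 21, 34, 55, 89, 144, 233, 377, 610, 987, 1597, 2584, 4181, 6765, 10946, 17711, 28657, 46368, 75025, 121393, 196418, 317811, 514229, 832040, 1346269, 2178309, 3524578, 5702887, 9227465, 14930352, 24157817, 39088169, 63245986, 102334155, 165580141, 267914296, 433494437, 701408733, 1134903170, 1836311903, 2971215073, 4807526976, 7778742049, 12586269025, 20365011074, 32951280099, 53316291173, 86267571272, 139583862445, 225851433717, 365435296162, 591286729879, 956722026041, 1548008755920, 2504730781961, 4052739537881
F(62) = 4052739537881


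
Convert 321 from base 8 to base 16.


321 (base 8) = 209 (decimal)
209 (decimal) = D1 (base 16)


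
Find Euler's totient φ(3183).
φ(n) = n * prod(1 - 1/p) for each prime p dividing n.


3183 = 3 × 1061
Prime factors: 3, 1061
φ(3183) = 3183 × (1-1/3) × (1-1/1061)
= 3183 × 2/3 × 1060/1061 = 2120

φ(3183) = 2120


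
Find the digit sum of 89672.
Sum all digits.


8 + 9 + 6 + 7 + 2 = 32


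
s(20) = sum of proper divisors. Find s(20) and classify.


Proper divisors: 1, 2, 4, 5, 10
Sum = 1 + 2 + 4 + 5 + 10 = 22
22 > 20 → abundant

s(20) = 22 (abundant)


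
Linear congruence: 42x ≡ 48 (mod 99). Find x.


GCD(42, 99) = 3 divides 48
Divide: 14x ≡ 16 (mod 33)
x ≡ 20 (mod 33)


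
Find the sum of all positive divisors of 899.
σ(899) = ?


Divisors of 899: 1, 29, 31, 899
Sum = 1 + 29 + 31 + 899 = 960

σ(899) = 960


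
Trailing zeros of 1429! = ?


floor(1429/5) = 285
floor(1429/25) = 57
floor(1429/125) = 11
floor(1429/625) = 2
Total = 355

355 trailing zeros


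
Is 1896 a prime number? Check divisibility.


1896 / 2 = 948 (exact division)
1896 is NOT prime.

No, 1896 is not prime


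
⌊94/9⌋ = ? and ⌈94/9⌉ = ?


94/9 = 10.4444
floor = 10
ceil = 11

floor = 10, ceil = 11


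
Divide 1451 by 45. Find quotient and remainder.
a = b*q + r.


1451 = 45 * 32 + 11
Check: 1440 + 11 = 1451

q = 32, r = 11


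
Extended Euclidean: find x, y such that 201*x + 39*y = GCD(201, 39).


Tabular extended Euclidean (each row: r = 201*s + 39*t):
r=201, s=1, t=0
r=39, s=0, t=1
q=5: r=6, s=1, t=-5   [201*(1) + 39*(-5) = 6]
q=6: r=3, s=-6, t=31   [201*(-6) + 39*(31) = 3]
q=2: r=0, s=13, t=-67   [201*(13) + 39*(-67) = 0]
GCD = 3; from the row with r=3: x=-6, y=31
Check: 201*(-6) + 39*(31) = -1206 + 1209 = 3

GCD = 3, x = -6, y = 31


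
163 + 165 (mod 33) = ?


163 + 165 = 328
328 mod 33 = 31


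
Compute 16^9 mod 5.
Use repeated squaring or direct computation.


16^1 mod 5 = 1
16^2 mod 5 = 1
16^3 mod 5 = 1
16^4 mod 5 = 1
16^5 mod 5 = 1
16^6 mod 5 = 1
16^7 mod 5 = 1
16^8 mod 5 = 1
16^9 mod 5 = 1


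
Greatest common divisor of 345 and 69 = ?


345 = 5 * 69 + 0
GCD = 69


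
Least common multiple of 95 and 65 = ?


GCD(95, 65) = 5
LCM = 95*65/5 = 6175/5 = 1235

LCM = 1235


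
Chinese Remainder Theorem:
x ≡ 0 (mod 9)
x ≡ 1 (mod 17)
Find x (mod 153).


M = 9*17 = 153
M1 = M/9 = 17, M2 = M/17 = 9
M1^(-1) mod 9 = 8, M2^(-1) mod 17 = 2
x = 0*17*8 + 1*9*2 = 18
18 mod 153 = 18
Check: 18 mod 9 = 0 ✓, 18 mod 17 = 1 ✓

x ≡ 18 (mod 153)


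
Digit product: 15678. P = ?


1 × 5 × 6 × 7 × 8 = 1680


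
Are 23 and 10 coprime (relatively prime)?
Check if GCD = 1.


Euclidean algorithm:
23 = 2 * 10 + 3
10 = 3 * 3 + 1
3 = 3 * 1 + 0
GCD(23, 10) = 1

Yes, coprime (GCD = 1)


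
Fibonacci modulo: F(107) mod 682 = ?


F(k) mod 682 for k=1..107:
1, 1, 2, 3, 5, 8, 13, 21, 34, 55, 89, 144, 233, 377, 610, 305, 233, 538, 89, 627, 34, 661, 13, 674, 5, 679, 2, 681, 1, 0, 1, 1, 2, 3, 5, 8, 13, 21, 34, 55, 89, 144, 233, 377, 610, 305, 233, 538, 89, 627, 34, 661, 13, 674, 5, 679, 2, 681, 1, 0, 1, 1, 2, 3, 5, 8, 13, 21, 34, 55, 89, 144, 233, 377, 610, 305, 233, 538, 89, 627, 34, 661, 13, 674, 5, 679, 2, 681, 1, 0, 1, 1, 2, 3, 5, 8, 13, 21, 34, 55, 89, 144, 233, 377, 610, 305, 233
F(107) mod 682 = 233


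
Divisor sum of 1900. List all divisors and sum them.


Divisors of 1900: 1, 2, 4, 5, 10, 19, 20, 25, 38, 50, 76, 95, 100, 190, 380, 475, 950, 1900
Sum = 1 + 2 + 4 + 5 + 10 + 19 + 20 + 25 + 38 + 50 + 76 + 95 + 100 + 190 + 380 + 475 + 950 + 1900 = 4340

σ(1900) = 4340


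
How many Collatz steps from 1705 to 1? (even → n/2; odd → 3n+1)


1705 → 5116 → 2558 → 1279 → 3838 → 1919 → 5758 → 2879 → 8638 → 4319 → 12958 → 6479 → 19438 → 9719 → 29158 → 14579 → 43738 → 21869 → 65608 → 32804 → 16402 → 8201 → 24604 → 12302 → 6151 → 18454 → 9227 → 27682 → 13841 → 41524 → 20762 → 10381 → 31144 → 15572 → 7786 → 3893 → 11680 → 5840 → 2920 → 1460 → 730 → 365 → 1096 → 548 → 274 → 137 → 412 → 206 → 103 → 310 → 155 → 466 → 233 → 700 → 350 → 175 → 526 → 263 → 790 → 395 → 1186 → 593 → 1780 → 890 → 445 → 1336 → 668 → 334 → 167 → 502 → 251 → 754 → 377 → 1132 → 566 → 283 → 850 → 425 → 1276 → 638 → 319 → 958 → 479 → 1438 → 719 → 2158 → 1079 → 3238 → 1619 → 4858 → 2429 → 7288 → 3644 → 1822 → 911 → 2734 → 1367 → 4102 → 2051 → 6154 → 3077 → 9232 → 4616 → 2308 → 1154 → 577 → 1732 → 866 → 433 → 1300 → 650 → 325 → 976 → 488 → 244 → 122 → 61 → 184 → 92 → 46 → 23 → 70 → 35 → 106 → 53 → 160 → 80 → 40 → 20 → 10 → 5 → 16 → 8 → 4 → 2 → 1
Total steps = 135

135 steps


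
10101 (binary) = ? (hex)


10101 (base 2) = 21 (decimal)
21 (decimal) = 15 (base 16)


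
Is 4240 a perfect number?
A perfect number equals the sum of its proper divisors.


Proper divisors of 4240: 1, 2, 4, 5, 8, 10, 16, 20, 40, 53, 80, 106, 212, 265, 424, 530, 848, 1060, 2120
Sum = 1 + 2 + 4 + 5 + 8 + 10 + 16 + 20 + 40 + 53 + 80 + 106 + 212 + 265 + 424 + 530 + 848 + 1060 + 2120 = 5804

No, 4240 is not perfect (5804 ≠ 4240)


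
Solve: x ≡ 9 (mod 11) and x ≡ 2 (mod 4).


M = 11*4 = 44
M1 = M/11 = 4, M2 = M/4 = 11
M1^(-1) mod 11 = 3, M2^(-1) mod 4 = 3
x = 9*4*3 + 2*11*3 = 174
174 mod 44 = 42
Check: 42 mod 11 = 9 ✓, 42 mod 4 = 2 ✓

x ≡ 42 (mod 44)


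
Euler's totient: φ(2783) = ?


2783 = 11^2 × 23
Prime factors: 11, 23
φ(2783) = 2783 × (1-1/11) × (1-1/23)
= 2783 × 10/11 × 22/23 = 2420

φ(2783) = 2420


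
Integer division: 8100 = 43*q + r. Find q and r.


8100 = 43 * 188 + 16
Check: 8084 + 16 = 8100

q = 188, r = 16


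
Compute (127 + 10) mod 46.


127 + 10 = 137
137 mod 46 = 45


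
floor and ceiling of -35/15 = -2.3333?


-35/15 = -2.3333
floor = -3
ceil = -2

floor = -3, ceil = -2


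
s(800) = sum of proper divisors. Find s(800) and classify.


Proper divisors: 1, 2, 4, 5, 8, 10, 16, 20, 25, 32, 40, 50, 80, 100, 160, 200, 400
Sum = 1 + 2 + 4 + 5 + 8 + 10 + 16 + 20 + 25 + 32 + 40 + 50 + 80 + 100 + 160 + 200 + 400 = 1153
1153 > 800 → abundant

s(800) = 1153 (abundant)


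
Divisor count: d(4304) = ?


4304 = 2^4 × 269^1
d(4304) = (4+1) × (1+1) = 10

10 divisors


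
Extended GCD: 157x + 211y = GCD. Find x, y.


Tabular extended Euclidean (each row: r = 157*s + 211*t):
r=157, s=1, t=0
r=211, s=0, t=1
q=0: r=157, s=1, t=0   [157*(1) + 211*(0) = 157]
q=1: r=54, s=-1, t=1   [157*(-1) + 211*(1) = 54]
q=2: r=49, s=3, t=-2   [157*(3) + 211*(-2) = 49]
q=1: r=5, s=-4, t=3   [157*(-4) + 211*(3) = 5]
q=9: r=4, s=39, t=-29   [157*(39) + 211*(-29) = 4]
q=1: r=1, s=-43, t=32   [157*(-43) + 211*(32) = 1]
q=4: r=0, s=211, t=-157   [157*(211) + 211*(-157) = 0]
GCD = 1; from the row with r=1: x=-43, y=32
Check: 157*(-43) + 211*(32) = -6751 + 6752 = 1

GCD = 1, x = -43, y = 32


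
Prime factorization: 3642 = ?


3642 / 2 = 1821
1821 / 3 = 607
607 / 607 = 1
3642 = 2 × 3 × 607


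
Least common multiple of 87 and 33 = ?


GCD(87, 33) = 3
LCM = 87*33/3 = 2871/3 = 957

LCM = 957


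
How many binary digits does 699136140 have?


699136140 in base 2 = 101001101010111111100010001100
Number of digits = 30

30 digits (base 2)


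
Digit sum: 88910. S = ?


8 + 8 + 9 + 1 + 0 = 26


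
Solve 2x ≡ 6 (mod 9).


GCD(2, 9) = 1, unique solution
a^(-1) mod 9 = 5
x = 5 * 6 mod 9 = 3

x ≡ 3 (mod 9)


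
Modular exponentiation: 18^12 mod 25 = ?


18^1 mod 25 = 18
18^2 mod 25 = 24
18^3 mod 25 = 7
18^4 mod 25 = 1
18^5 mod 25 = 18
18^6 mod 25 = 24
18^7 mod 25 = 7
18^8 mod 25 = 1
18^9 mod 25 = 18
18^10 mod 25 = 24
18^11 mod 25 = 7
18^12 mod 25 = 1


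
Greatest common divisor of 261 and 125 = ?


261 = 2 * 125 + 11
125 = 11 * 11 + 4
11 = 2 * 4 + 3
4 = 1 * 3 + 1
3 = 3 * 1 + 0
GCD = 1


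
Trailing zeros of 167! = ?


floor(167/5) = 33
floor(167/25) = 6
floor(167/125) = 1
Total = 40

40 trailing zeros


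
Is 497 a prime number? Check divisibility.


497 / 7 = 71 (exact division)
497 is NOT prime.

No, 497 is not prime


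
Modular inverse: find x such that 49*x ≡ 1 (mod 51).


Use the extended Euclidean algorithm on (51, 49); each row r = 51*s + 49*t:
r=51, s=1, t=0
r=49, s=0, t=1
q=1: r=2, s=1, t=-1   [51*(1) + 49*(-1) = 2]
q=24: r=1, s=-24, t=25   [51*(-24) + 49*(25) = 1]
q=2: r=0, s=49, t=-51   [51*(49) + 49*(-51) = 0]
GCD = 1 with t = 25, so 49*(25) ≡ 1 (mod 51)
Inverse = 25 mod 51 = 25
Check: 49 * 25 = 1225 ≡ 1 (mod 51)

49^(-1) ≡ 25 (mod 51)


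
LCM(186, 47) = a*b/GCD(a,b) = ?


GCD(186, 47) = 1
LCM = 186*47/1 = 8742/1 = 8742

LCM = 8742


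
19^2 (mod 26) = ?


19^1 mod 26 = 19
19^2 mod 26 = 23


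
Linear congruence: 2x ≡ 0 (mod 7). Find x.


GCD(2, 7) = 1, unique solution
a^(-1) mod 7 = 4
x = 4 * 0 mod 7 = 0

x ≡ 0 (mod 7)


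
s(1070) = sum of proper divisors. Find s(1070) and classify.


Proper divisors: 1, 2, 5, 10, 107, 214, 535
Sum = 1 + 2 + 5 + 10 + 107 + 214 + 535 = 874
874 < 1070 → deficient

s(1070) = 874 (deficient)


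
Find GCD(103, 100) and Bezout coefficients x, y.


Tabular extended Euclidean (each row: r = 103*s + 100*t):
r=103, s=1, t=0
r=100, s=0, t=1
q=1: r=3, s=1, t=-1   [103*(1) + 100*(-1) = 3]
q=33: r=1, s=-33, t=34   [103*(-33) + 100*(34) = 1]
q=3: r=0, s=100, t=-103   [103*(100) + 100*(-103) = 0]
GCD = 1; from the row with r=1: x=-33, y=34
Check: 103*(-33) + 100*(34) = -3399 + 3400 = 1

GCD = 1, x = -33, y = 34


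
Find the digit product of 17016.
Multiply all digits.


1 × 7 × 0 × 1 × 6 = 0


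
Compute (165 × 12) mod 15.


165 × 12 = 1980
1980 mod 15 = 0


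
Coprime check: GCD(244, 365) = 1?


Euclidean algorithm:
365 = 1 * 244 + 121
244 = 2 * 121 + 2
121 = 60 * 2 + 1
2 = 2 * 1 + 0
GCD(244, 365) = 1

Yes, coprime (GCD = 1)


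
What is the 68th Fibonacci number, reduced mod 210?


F(k) mod 210 for k=1..68:
1, 1, 2, 3, 5, 8, 13, 21, 34, 55, 89, 144, 23, 167, 190, 147, 127, 64, 191, 45, 26, 71, 97, 168, 55, 13, 68, 81, 149, 20, 169, 189, 148, 127, 65, 192, 47, 29, 76, 105, 181, 76, 47, 123, 170, 83, 43, 126, 169, 85, 44, 129, 173, 92, 55, 147, 202, 139, 131, 60, 191, 41, 22, 63, 85, 148, 23, 171
F(68) mod 210 = 171


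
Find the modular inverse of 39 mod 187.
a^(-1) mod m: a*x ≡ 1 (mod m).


Use the extended Euclidean algorithm on (187, 39); each row r = 187*s + 39*t:
r=187, s=1, t=0
r=39, s=0, t=1
q=4: r=31, s=1, t=-4   [187*(1) + 39*(-4) = 31]
q=1: r=8, s=-1, t=5   [187*(-1) + 39*(5) = 8]
q=3: r=7, s=4, t=-19   [187*(4) + 39*(-19) = 7]
q=1: r=1, s=-5, t=24   [187*(-5) + 39*(24) = 1]
q=7: r=0, s=39, t=-187   [187*(39) + 39*(-187) = 0]
GCD = 1 with t = 24, so 39*(24) ≡ 1 (mod 187)
Inverse = 24 mod 187 = 24
Check: 39 * 24 = 936 ≡ 1 (mod 187)

39^(-1) ≡ 24 (mod 187)


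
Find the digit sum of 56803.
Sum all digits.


5 + 6 + 8 + 0 + 3 = 22


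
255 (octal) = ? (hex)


255 (base 8) = 173 (decimal)
173 (decimal) = AD (base 16)


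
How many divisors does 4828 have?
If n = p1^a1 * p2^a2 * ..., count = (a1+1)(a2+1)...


4828 = 2^2 × 17^1 × 71^1
d(4828) = (2+1) × (1+1) × (1+1) = 12

12 divisors


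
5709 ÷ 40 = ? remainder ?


5709 = 40 * 142 + 29
Check: 5680 + 29 = 5709

q = 142, r = 29


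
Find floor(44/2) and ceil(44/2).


44/2 = 22.0000
floor = 22
ceil = 22

floor = 22, ceil = 22


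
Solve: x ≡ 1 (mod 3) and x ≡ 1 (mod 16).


M = 3*16 = 48
M1 = M/3 = 16, M2 = M/16 = 3
M1^(-1) mod 3 = 1, M2^(-1) mod 16 = 11
x = 1*16*1 + 1*3*11 = 49
49 mod 48 = 1
Check: 1 mod 3 = 1 ✓, 1 mod 16 = 1 ✓

x ≡ 1 (mod 48)


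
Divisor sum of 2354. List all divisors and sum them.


Divisors of 2354: 1, 2, 11, 22, 107, 214, 1177, 2354
Sum = 1 + 2 + 11 + 22 + 107 + 214 + 1177 + 2354 = 3888

σ(2354) = 3888


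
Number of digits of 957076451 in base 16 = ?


957076451 in base 16 = 390BD3E3
Number of digits = 8

8 digits (base 16)
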